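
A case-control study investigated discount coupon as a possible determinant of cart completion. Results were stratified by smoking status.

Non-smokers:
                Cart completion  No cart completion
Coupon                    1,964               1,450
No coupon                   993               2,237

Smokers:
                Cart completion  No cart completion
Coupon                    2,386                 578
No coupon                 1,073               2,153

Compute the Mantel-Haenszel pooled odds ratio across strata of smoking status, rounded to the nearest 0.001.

OR_MH = Σ(aᵢdᵢ/nᵢ) / Σ(bᵢcᵢ/nᵢ), where nᵢ is the stratum total.
Stratum 1 (Non-smokers): n = 6644; a·d/n = 1964·2237/6644 = 661.2685; b·c/n = 1450·993/6644 = 216.7143
Stratum 2 (Smokers): n = 6190; a·d/n = 2386·2153/6190 = 829.8963; b·c/n = 578·1073/6190 = 100.1929
OR_MH = (661.2685 + 829.8963) / (216.7143 + 100.1929) = 1491.1648 / 316.9072 = 4.70537

4.705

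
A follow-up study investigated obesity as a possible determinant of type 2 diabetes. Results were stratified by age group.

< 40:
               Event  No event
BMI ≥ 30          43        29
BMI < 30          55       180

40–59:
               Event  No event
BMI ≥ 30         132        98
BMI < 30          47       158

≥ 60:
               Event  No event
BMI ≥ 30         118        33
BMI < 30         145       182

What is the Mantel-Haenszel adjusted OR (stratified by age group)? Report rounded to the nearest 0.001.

OR_MH = Σ(aᵢdᵢ/nᵢ) / Σ(bᵢcᵢ/nᵢ), where nᵢ is the stratum total.
Stratum 1 (< 40): n = 307; a·d/n = 43·180/307 = 25.2117; b·c/n = 29·55/307 = 5.1954
Stratum 2 (40–59): n = 435; a·d/n = 132·158/435 = 47.9448; b·c/n = 98·47/435 = 10.5885
Stratum 3 (≥ 60): n = 478; a·d/n = 118·182/478 = 44.9289; b·c/n = 33·145/478 = 10.0105
OR_MH = (25.2117 + 47.9448 + 44.9289) / (5.1954 + 10.5885 + 10.0105) = 118.0854 / 25.7944 = 4.57795

4.578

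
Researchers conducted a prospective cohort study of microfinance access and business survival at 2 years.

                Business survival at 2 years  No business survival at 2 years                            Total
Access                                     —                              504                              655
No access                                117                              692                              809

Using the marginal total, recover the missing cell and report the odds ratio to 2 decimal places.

The missing cell is in the exposed row: 655 − 504 = 151.
So a = 151, b = 504, c = 117, d = 692.
OR = (a·d)/(b·c) = (151 × 692) / (504 × 117) = 104492 / 58968 = 1.77201

1.77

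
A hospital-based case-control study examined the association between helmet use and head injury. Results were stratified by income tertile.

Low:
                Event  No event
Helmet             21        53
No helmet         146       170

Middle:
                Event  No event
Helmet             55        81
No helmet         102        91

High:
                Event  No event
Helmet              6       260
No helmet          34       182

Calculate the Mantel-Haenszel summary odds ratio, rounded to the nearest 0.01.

OR_MH = Σ(aᵢdᵢ/nᵢ) / Σ(bᵢcᵢ/nᵢ), where nᵢ is the stratum total.
Stratum 1 (Low): n = 390; a·d/n = 21·170/390 = 9.1538; b·c/n = 53·146/390 = 19.8410
Stratum 2 (Middle): n = 329; a·d/n = 55·91/329 = 15.2128; b·c/n = 81·102/329 = 25.1125
Stratum 3 (High): n = 482; a·d/n = 6·182/482 = 2.2656; b·c/n = 260·34/482 = 18.3402
OR_MH = (9.1538 + 15.2128 + 2.2656) / (19.8410 + 25.1125 + 18.3402) = 26.6322 / 63.2937 = 0.42077

0.42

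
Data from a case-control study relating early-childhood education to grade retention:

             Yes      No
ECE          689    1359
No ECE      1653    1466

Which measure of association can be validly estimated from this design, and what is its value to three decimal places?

Cells: a = 689, b = 1359, c = 1653, d = 1466.
This is a case-control study: participants were sampled on outcome status, so risks in the source population cannot be estimated directly — relative risk is not valid here. The odds ratio is the appropriate measure.
OR = (a·d)/(b·c) = (689 × 1466) / (1359 × 1653) = 1010074 / 2246427 = 0.44964

0.450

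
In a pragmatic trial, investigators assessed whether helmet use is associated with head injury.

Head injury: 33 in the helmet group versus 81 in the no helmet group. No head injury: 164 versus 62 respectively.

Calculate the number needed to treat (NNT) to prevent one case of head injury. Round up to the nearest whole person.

Risk in treated group = 33/197 = 0.16751; risk in control = 81/143 = 0.56643.
Absolute risk reduction = 0.56643 − 0.16751 = 0.39892
NNT = 1 / ARR = 1 / 0.39892 = 2.507 → round up → 3

3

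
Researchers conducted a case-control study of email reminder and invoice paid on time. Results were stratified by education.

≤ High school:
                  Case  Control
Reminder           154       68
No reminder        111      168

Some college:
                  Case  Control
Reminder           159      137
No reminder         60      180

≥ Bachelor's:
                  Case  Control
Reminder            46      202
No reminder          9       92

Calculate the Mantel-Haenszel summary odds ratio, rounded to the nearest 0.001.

3.290

OR_MH = Σ(aᵢdᵢ/nᵢ) / Σ(bᵢcᵢ/nᵢ), where nᵢ is the stratum total.
Stratum 1 (≤ High school): n = 501; a·d/n = 154·168/501 = 51.6407; b·c/n = 68·111/501 = 15.0659
Stratum 2 (Some college): n = 536; a·d/n = 159·180/536 = 53.3955; b·c/n = 137·60/536 = 15.3358
Stratum 3 (≥ Bachelor's): n = 349; a·d/n = 46·92/349 = 12.1261; b·c/n = 202·9/349 = 5.2092
OR_MH = (51.6407 + 53.3955 + 12.1261) / (15.0659 + 15.3358 + 5.2092) = 117.1623 / 35.6109 = 3.29007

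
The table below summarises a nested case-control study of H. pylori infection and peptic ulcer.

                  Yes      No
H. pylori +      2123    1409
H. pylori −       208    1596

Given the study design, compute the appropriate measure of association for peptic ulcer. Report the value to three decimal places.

Cells: a = 2123, b = 1409, c = 208, d = 1596.
This is a nested case-control study: participants were sampled on outcome status, so risks in the source population cannot be estimated directly — relative risk is not valid here. The odds ratio is the appropriate measure.
OR = (a·d)/(b·c) = (2123 × 1596) / (1409 × 208) = 3388308 / 293072 = 11.56135

11.561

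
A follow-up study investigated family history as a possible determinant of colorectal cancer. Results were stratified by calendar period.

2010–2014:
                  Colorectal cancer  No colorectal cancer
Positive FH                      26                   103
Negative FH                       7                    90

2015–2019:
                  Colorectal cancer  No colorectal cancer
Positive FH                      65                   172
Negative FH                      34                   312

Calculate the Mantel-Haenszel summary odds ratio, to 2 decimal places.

OR_MH = Σ(aᵢdᵢ/nᵢ) / Σ(bᵢcᵢ/nᵢ), where nᵢ is the stratum total.
Stratum 1 (2010–2014): n = 226; a·d/n = 26·90/226 = 10.3540; b·c/n = 103·7/226 = 3.1903
Stratum 2 (2015–2019): n = 583; a·d/n = 65·312/583 = 34.7856; b·c/n = 172·34/583 = 10.0309
OR_MH = (10.3540 + 34.7856) / (3.1903 + 10.0309) = 45.1396 / 13.2211 = 3.41420

3.41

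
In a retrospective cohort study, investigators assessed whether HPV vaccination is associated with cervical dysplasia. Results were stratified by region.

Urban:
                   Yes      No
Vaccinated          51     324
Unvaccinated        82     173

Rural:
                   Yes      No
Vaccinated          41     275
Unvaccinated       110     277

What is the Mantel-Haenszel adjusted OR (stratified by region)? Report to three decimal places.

0.354

OR_MH = Σ(aᵢdᵢ/nᵢ) / Σ(bᵢcᵢ/nᵢ), where nᵢ is the stratum total.
Stratum 1 (Urban): n = 630; a·d/n = 51·173/630 = 14.0048; b·c/n = 324·82/630 = 42.1714
Stratum 2 (Rural): n = 703; a·d/n = 41·277/703 = 16.1550; b·c/n = 275·110/703 = 43.0299
OR_MH = (14.0048 + 16.1550) / (42.1714 + 43.0299) = 30.1598 / 85.2013 = 0.35398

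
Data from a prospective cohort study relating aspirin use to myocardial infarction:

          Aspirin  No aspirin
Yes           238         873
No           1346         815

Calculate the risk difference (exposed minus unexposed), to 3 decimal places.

-0.367

Reading the table with exposure as columns: a = 238 (Aspirin, case), b = 1346 (Aspirin, non-case), c = 873 (No aspirin, case), d = 815.
Risk in exposed = 238/1584 = 0.150253; risk in unexposed = 873/1688 = 0.517180.
Risk difference = 0.150253 − 0.517180 = -0.366928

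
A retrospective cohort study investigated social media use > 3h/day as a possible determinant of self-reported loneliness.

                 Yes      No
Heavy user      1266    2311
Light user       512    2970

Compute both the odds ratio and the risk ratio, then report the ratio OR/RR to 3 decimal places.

1.320

Cells: a = 1266, b = 2311, c = 512, d = 2970.
OR = (1266·2970)/(2311·512) = 3760020/1183232 = 3.17775
Risk in exposed = 1266/3577 = 0.35393; risk in unexposed = 512/3482 = 0.14704; RR = 2.40699
OR/RR = 3.17775 / 2.40699 = 1.32022
The outcome is not rare, so the OR lies further from 1 than the RR.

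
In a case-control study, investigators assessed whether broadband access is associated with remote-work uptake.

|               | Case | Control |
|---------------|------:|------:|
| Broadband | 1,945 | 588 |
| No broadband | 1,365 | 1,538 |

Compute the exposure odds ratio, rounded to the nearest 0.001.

3.727

Cells: a = 1945, b = 588, c = 1365, d = 1538.
OR = (a·d)/(b·c) = (1945 × 1538) / (588 × 1365) = 2991410 / 802620 = 3.72706
The odds of remote-work uptake are about 3.73 times as high in the broadband group.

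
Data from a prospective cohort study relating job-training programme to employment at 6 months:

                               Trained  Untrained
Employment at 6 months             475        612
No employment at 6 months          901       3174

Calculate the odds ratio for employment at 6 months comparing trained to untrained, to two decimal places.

Reading the table with exposure as columns: a = 475 (Trained, case), b = 901 (Trained, non-case), c = 612 (Untrained, case), d = 3174.
OR = (a·d)/(b·c) = (475 × 3174) / (901 × 612) = 1507650 / 551412 = 2.73416
The odds of employment at 6 months are about 2.73 times as high in the trained group.

2.73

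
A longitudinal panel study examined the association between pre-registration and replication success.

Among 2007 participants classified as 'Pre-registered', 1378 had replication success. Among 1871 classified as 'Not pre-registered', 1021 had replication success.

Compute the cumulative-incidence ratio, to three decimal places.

1.258

From the description: a = 1378, b = 629, c = 1021, d = 850.
Risk in exposed = 1378/2007 = 0.68660; risk in unexposed = 1021/1871 = 0.54570.
RR = 0.68660 / 0.54570 = 1.25820
The risk among the exposed is 1.26 times that among the unexposed.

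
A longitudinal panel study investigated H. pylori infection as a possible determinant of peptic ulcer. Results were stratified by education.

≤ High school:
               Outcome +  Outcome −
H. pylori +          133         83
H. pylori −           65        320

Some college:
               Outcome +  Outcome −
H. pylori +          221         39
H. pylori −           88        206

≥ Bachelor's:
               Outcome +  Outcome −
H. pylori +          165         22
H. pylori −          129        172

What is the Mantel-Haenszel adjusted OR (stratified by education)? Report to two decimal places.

OR_MH = Σ(aᵢdᵢ/nᵢ) / Σ(bᵢcᵢ/nᵢ), where nᵢ is the stratum total.
Stratum 1 (≤ High school): n = 601; a·d/n = 133·320/601 = 70.8153; b·c/n = 83·65/601 = 8.9767
Stratum 2 (Some college): n = 554; a·d/n = 221·206/554 = 82.1769; b·c/n = 39·88/554 = 6.1949
Stratum 3 (≥ Bachelor's): n = 488; a·d/n = 165·172/488 = 58.1557; b·c/n = 22·129/488 = 5.8156
OR_MH = (70.8153 + 82.1769 + 58.1557) / (8.9767 + 6.1949 + 5.8156) = 211.1479 / 20.9872 = 10.06078

10.06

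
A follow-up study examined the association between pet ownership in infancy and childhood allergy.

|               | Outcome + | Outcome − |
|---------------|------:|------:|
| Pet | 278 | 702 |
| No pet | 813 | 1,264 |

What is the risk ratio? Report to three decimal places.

Cells: a = 278, b = 702, c = 813, d = 1264.
Risk in exposed = 278/980 = 0.28367; risk in unexposed = 813/2077 = 0.39143.
RR = 0.28367 / 0.39143 = 0.72471
The risk is 28% lower among the exposed than among the unexposed.

0.725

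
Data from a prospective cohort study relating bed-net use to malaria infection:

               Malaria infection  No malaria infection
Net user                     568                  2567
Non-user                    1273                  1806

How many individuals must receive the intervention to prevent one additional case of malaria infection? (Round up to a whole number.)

Risk in treated group = 568/3135 = 0.18118; risk in control = 1273/3079 = 0.41345.
Absolute risk reduction = 0.41345 − 0.18118 = 0.23227
NNT = 1 / ARR = 1 / 0.23227 = 4.305 → round up → 5

5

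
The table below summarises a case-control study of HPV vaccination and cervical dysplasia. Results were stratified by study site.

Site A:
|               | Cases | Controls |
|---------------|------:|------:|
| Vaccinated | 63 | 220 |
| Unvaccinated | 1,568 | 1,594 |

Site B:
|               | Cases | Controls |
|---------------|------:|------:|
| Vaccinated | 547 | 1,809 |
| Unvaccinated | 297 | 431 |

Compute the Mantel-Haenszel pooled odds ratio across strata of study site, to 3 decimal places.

0.385

OR_MH = Σ(aᵢdᵢ/nᵢ) / Σ(bᵢcᵢ/nᵢ), where nᵢ is the stratum total.
Stratum 1 (Site A): n = 3445; a·d/n = 63·1594/3445 = 29.1501; b·c/n = 220·1568/3445 = 100.1335
Stratum 2 (Site B): n = 3084; a·d/n = 547·431/3084 = 76.4452; b·c/n = 1809·297/3084 = 174.2130
OR_MH = (29.1501 + 76.4452) / (100.1335 + 174.2130) = 105.5953 / 274.3466 = 0.38490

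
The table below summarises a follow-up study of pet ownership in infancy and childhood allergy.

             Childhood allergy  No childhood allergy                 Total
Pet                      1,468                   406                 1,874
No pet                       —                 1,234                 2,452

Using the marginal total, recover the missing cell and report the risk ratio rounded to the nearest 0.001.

1.577

The missing cell is in the unexposed row: 2452 − 1234 = 1218.
So a = 1468, b = 406, c = 1218, d = 1234.
RR = [a/(a+b)] / [c/(c+d)] = (1468/1874) / (1218/2452) = 0.78335/0.49674 = 1.57699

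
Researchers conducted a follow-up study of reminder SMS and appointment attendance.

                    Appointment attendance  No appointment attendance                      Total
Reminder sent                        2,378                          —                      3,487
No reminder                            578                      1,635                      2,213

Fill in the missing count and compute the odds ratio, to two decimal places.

The missing cell is in the exposed row: 3487 − 2378 = 1109.
So a = 2378, b = 1109, c = 578, d = 1635.
OR = (a·d)/(b·c) = (2378 × 1635) / (1109 × 578) = 3888030 / 641002 = 6.06555

6.07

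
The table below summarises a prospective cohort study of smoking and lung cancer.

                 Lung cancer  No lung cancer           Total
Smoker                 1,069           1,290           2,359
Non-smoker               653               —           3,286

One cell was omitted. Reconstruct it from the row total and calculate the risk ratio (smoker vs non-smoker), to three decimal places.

2.280

The missing cell is in the unexposed row: 3286 − 653 = 2633.
So a = 1069, b = 1290, c = 653, d = 2633.
RR = [a/(a+b)] / [c/(c+d)] = (1069/2359) / (653/3286) = 0.45316/0.19872 = 2.28036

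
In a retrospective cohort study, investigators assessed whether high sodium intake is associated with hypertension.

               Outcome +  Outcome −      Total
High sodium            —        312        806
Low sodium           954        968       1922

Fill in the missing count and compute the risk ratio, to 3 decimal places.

The missing cell is in the exposed row: 806 − 312 = 494.
So a = 494, b = 312, c = 954, d = 968.
RR = [a/(a+b)] / [c/(c+d)] = (494/806) / (954/1922) = 0.61290/0.49636 = 1.23480

1.235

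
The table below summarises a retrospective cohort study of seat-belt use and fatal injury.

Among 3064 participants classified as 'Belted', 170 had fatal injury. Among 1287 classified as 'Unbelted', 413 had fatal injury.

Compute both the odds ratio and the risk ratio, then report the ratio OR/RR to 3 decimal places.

0.719

From the description: a = 170, b = 2894, c = 413, d = 874.
OR = (170·874)/(2894·413) = 148580/1195222 = 0.12431
Risk in exposed = 170/3064 = 0.05548; risk in unexposed = 413/1287 = 0.32090; RR = 0.17290
OR/RR = 0.12431 / 0.17290 = 0.71899
The outcome is not rare, so the OR lies further from 1 than the RR.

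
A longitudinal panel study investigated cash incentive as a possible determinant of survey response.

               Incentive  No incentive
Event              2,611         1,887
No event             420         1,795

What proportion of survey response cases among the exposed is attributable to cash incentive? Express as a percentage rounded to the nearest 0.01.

40.51

Reading the table with exposure as columns: a = 2611 (Incentive, case), b = 420 (Incentive, non-case), c = 1887 (No incentive, case), d = 1795.
Risk in exposed = 2611/3031 = 0.86143; risk in unexposed = 1887/3682 = 0.51249.
RR = 0.86143/0.51249 = 1.68086
AR% = (RR − 1)/RR × 100 = (1.68086 − 1)/1.68086 × 100 = 40.5068%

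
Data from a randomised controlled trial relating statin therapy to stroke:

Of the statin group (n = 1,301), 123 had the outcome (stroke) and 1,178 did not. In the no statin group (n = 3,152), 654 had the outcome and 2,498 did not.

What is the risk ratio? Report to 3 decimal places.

From the description: a = 123, b = 1178, c = 654, d = 2498.
Risk in exposed = 123/1301 = 0.09454; risk in unexposed = 654/3152 = 0.20749.
RR = 0.09454 / 0.20749 = 0.45566
The risk is 54% lower among the exposed than among the unexposed.

0.456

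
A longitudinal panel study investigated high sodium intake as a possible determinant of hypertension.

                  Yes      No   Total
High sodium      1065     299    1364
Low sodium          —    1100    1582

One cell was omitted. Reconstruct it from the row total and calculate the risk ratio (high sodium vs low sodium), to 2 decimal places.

The missing cell is in the unexposed row: 1582 − 1100 = 482.
So a = 1065, b = 299, c = 482, d = 1100.
RR = [a/(a+b)] / [c/(c+d)] = (1065/1364) / (482/1582) = 0.78079/0.30468 = 2.56268

2.56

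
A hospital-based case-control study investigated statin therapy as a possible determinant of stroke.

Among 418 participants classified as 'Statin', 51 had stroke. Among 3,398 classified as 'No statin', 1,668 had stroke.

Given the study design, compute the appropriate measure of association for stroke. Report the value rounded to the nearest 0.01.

From the description: a = 51, b = 367, c = 1668, d = 1730.
This is a hospital-based case-control study: participants were sampled on outcome status, so risks in the source population cannot be estimated directly — relative risk is not valid here. The odds ratio is the appropriate measure.
OR = (a·d)/(b·c) = (51 × 1730) / (367 × 1668) = 88230 / 612156 = 0.14413

0.14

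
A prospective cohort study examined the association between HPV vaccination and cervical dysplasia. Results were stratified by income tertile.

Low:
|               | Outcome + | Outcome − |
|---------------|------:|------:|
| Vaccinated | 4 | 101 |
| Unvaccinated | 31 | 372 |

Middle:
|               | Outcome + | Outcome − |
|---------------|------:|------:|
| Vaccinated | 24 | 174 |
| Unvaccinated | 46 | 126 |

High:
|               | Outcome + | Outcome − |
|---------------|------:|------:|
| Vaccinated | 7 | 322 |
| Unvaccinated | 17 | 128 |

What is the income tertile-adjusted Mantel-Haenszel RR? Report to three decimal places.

RR_MH = Σ(aᵢ·n₀ᵢ/nᵢ) / Σ(cᵢ·n₁ᵢ/nᵢ), with n₁ᵢ = aᵢ+bᵢ (exposed), n₀ᵢ = cᵢ+dᵢ (unexposed), nᵢ = n₁ᵢ+n₀ᵢ.
Stratum 1 (Low): n₁ = 105, n₀ = 403, n = 508; a·n₀/n = 4·403/508 = 3.1732; c·n₁/n = 31·105/508 = 6.4075
Stratum 2 (Middle): n₁ = 198, n₀ = 172, n = 370; a·n₀/n = 24·172/370 = 11.1568; c·n₁/n = 46·198/370 = 24.6162
Stratum 3 (High): n₁ = 329, n₀ = 145, n = 474; a·n₀/n = 7·145/474 = 2.1414; c·n₁/n = 17·329/474 = 11.7996
RR_MH = (3.1732 + 11.1568 + 2.1414) / (6.4075 + 24.6162 + 11.7996) = 16.4713 / 42.8233 = 0.38464

0.385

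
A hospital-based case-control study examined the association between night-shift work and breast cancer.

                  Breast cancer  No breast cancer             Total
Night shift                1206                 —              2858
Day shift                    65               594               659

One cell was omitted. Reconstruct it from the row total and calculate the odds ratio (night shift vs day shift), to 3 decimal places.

The missing cell is in the exposed row: 2858 − 1206 = 1652.
So a = 1206, b = 1652, c = 65, d = 594.
OR = (a·d)/(b·c) = (1206 × 594) / (1652 × 65) = 716364 / 107380 = 6.67130

6.671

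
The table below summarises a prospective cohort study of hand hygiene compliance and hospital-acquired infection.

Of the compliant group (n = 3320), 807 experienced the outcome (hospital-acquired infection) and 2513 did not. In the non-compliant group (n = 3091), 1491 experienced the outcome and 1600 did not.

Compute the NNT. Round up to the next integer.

5

Risk in treated group = 807/3320 = 0.24307; risk in control = 1491/3091 = 0.48237.
Absolute risk reduction = 0.48237 − 0.24307 = 0.23930
NNT = 1 / ARR = 1 / 0.23930 = 4.179 → round up → 5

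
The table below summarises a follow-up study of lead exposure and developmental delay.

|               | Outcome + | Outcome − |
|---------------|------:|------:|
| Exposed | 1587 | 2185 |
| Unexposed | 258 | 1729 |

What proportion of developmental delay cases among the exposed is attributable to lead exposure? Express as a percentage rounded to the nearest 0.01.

Cells: a = 1587, b = 2185, c = 258, d = 1729.
Risk in exposed = 1587/3772 = 0.42073; risk in unexposed = 258/1987 = 0.12984.
RR = 0.42073/0.12984 = 3.24029
AR% = (RR − 1)/RR × 100 = (3.24029 − 1)/3.24029 × 100 = 69.1385%

69.14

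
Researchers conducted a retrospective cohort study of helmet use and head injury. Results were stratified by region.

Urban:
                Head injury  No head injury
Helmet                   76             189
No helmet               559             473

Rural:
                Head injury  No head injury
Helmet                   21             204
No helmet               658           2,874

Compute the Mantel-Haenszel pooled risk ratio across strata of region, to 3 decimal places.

0.522

RR_MH = Σ(aᵢ·n₀ᵢ/nᵢ) / Σ(cᵢ·n₁ᵢ/nᵢ), with n₁ᵢ = aᵢ+bᵢ (exposed), n₀ᵢ = cᵢ+dᵢ (unexposed), nᵢ = n₁ᵢ+n₀ᵢ.
Stratum 1 (Urban): n₁ = 265, n₀ = 1032, n = 1297; a·n₀/n = 76·1032/1297 = 60.4719; c·n₁/n = 559·265/1297 = 114.2136
Stratum 2 (Rural): n₁ = 225, n₀ = 3532, n = 3757; a·n₀/n = 21·3532/3757 = 19.7423; c·n₁/n = 658·225/3757 = 39.4064
RR_MH = (60.4719 + 19.7423) / (114.2136 + 39.4064) = 80.2142 / 153.6200 = 0.52216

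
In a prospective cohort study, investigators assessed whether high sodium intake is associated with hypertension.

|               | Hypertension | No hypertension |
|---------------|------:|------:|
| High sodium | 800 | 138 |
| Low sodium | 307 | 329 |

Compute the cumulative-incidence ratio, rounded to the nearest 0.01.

1.77

Cells: a = 800, b = 138, c = 307, d = 329.
Risk in exposed = 800/938 = 0.85288; risk in unexposed = 307/636 = 0.48270.
RR = 0.85288 / 0.48270 = 1.76688
The risk among the exposed is 1.77 times that among the unexposed.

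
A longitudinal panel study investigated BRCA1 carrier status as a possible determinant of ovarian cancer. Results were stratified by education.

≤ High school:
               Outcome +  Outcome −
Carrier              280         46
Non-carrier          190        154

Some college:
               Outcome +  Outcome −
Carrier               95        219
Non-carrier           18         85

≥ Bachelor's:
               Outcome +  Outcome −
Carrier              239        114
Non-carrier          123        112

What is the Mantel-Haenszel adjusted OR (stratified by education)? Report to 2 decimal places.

OR_MH = Σ(aᵢdᵢ/nᵢ) / Σ(bᵢcᵢ/nᵢ), where nᵢ is the stratum total.
Stratum 1 (≤ High school): n = 670; a·d/n = 280·154/670 = 64.3582; b·c/n = 46·190/670 = 13.0448
Stratum 2 (Some college): n = 417; a·d/n = 95·85/417 = 19.3645; b·c/n = 219·18/417 = 9.4532
Stratum 3 (≥ Bachelor's): n = 588; a·d/n = 239·112/588 = 45.5238; b·c/n = 114·123/588 = 23.8469
OR_MH = (64.3582 + 19.3645 + 45.5238) / (13.0448 + 9.4532 + 23.8469) = 129.2465 / 46.3450 = 2.78879

2.79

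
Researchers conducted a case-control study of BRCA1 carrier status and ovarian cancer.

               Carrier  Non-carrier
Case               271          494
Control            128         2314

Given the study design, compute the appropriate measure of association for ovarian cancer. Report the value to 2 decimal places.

Reading the table with exposure as columns: a = 271 (Carrier, case), b = 128 (Carrier, non-case), c = 494 (Non-carrier, case), d = 2314.
This is a case-control study: participants were sampled on outcome status, so risks in the source population cannot be estimated directly — relative risk is not valid here. The odds ratio is the appropriate measure.
OR = (a·d)/(b·c) = (271 × 2314) / (128 × 494) = 627094 / 63232 = 9.91735

9.92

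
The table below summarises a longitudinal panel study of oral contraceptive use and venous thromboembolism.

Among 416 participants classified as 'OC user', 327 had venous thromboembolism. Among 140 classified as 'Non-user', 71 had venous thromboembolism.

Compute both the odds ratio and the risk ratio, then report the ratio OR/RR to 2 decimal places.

2.30

From the description: a = 327, b = 89, c = 71, d = 69.
OR = (327·69)/(89·71) = 22563/6319 = 3.57066
Risk in exposed = 327/416 = 0.78606; risk in unexposed = 71/140 = 0.50714; RR = 1.54997
OR/RR = 3.57066 / 1.54997 = 2.30369
The outcome is not rare, so the OR lies further from 1 than the RR.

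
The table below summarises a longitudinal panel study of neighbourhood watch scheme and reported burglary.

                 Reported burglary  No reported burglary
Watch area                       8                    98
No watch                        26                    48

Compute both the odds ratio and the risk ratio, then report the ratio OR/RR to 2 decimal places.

Cells: a = 8, b = 98, c = 26, d = 48.
OR = (8·48)/(98·26) = 384/2548 = 0.15071
Risk in exposed = 8/106 = 0.07547; risk in unexposed = 26/74 = 0.35135; RR = 0.21480
OR/RR = 0.15071 / 0.21480 = 0.70160
The outcome is not rare, so the OR lies further from 1 than the RR.

0.70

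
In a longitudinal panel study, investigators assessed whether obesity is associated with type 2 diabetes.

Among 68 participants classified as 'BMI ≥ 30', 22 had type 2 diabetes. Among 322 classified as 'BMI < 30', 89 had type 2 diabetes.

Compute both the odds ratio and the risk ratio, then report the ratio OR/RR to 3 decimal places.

1.070

From the description: a = 22, b = 46, c = 89, d = 233.
OR = (22·233)/(46·89) = 5126/4094 = 1.25208
Risk in exposed = 22/68 = 0.32353; risk in unexposed = 89/322 = 0.27640; RR = 1.17052
OR/RR = 1.25208 / 1.17052 = 1.06967
The outcome is not rare, so the OR lies further from 1 than the RR.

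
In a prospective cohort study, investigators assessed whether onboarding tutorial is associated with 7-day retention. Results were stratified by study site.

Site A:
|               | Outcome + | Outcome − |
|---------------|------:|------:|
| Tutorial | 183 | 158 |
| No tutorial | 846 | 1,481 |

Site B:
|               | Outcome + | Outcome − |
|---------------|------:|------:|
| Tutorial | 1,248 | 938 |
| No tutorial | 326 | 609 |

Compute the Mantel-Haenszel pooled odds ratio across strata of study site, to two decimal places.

2.33

OR_MH = Σ(aᵢdᵢ/nᵢ) / Σ(bᵢcᵢ/nᵢ), where nᵢ is the stratum total.
Stratum 1 (Site A): n = 2668; a·d/n = 183·1481/2668 = 101.5828; b·c/n = 158·846/2668 = 50.1004
Stratum 2 (Site B): n = 3121; a·d/n = 1248·609/3121 = 243.5219; b·c/n = 938·326/3121 = 97.9776
OR_MH = (101.5828 + 243.5219) / (50.1004 + 97.9776) = 345.1048 / 148.0780 = 2.33056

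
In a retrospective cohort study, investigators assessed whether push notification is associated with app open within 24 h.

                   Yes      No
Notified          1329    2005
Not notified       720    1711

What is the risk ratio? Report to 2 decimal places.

Cells: a = 1329, b = 2005, c = 720, d = 1711.
Risk in exposed = 1329/3334 = 0.39862; risk in unexposed = 720/2431 = 0.29617.
RR = 0.39862 / 0.29617 = 1.34590
The risk among the exposed is 1.35 times that among the unexposed.

1.35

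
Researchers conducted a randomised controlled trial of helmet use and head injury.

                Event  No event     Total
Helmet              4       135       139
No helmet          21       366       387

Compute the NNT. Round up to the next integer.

40

Risk in treated group = 4/139 = 0.02878; risk in control = 21/387 = 0.05426.
Absolute risk reduction = 0.05426 − 0.02878 = 0.02549
NNT = 1 / ARR = 1 / 0.02549 = 39.236 → round up → 40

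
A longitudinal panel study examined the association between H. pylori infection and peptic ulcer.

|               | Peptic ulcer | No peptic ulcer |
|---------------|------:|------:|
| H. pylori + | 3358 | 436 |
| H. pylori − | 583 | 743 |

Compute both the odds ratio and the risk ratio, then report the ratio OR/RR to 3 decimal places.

4.876

Cells: a = 3358, b = 436, c = 583, d = 743.
OR = (3358·743)/(436·583) = 2494994/254188 = 9.81555
Risk in exposed = 3358/3794 = 0.88508; risk in unexposed = 583/1326 = 0.43967; RR = 2.01307
OR/RR = 9.81555 / 2.01307 = 4.87592
The outcome is not rare, so the OR lies further from 1 than the RR.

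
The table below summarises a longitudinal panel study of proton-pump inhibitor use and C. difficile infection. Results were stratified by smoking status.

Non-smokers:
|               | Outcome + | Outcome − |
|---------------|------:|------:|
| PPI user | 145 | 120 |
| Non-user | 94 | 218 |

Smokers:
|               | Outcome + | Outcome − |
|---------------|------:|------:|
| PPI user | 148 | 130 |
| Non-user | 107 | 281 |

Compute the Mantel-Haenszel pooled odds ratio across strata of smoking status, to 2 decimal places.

OR_MH = Σ(aᵢdᵢ/nᵢ) / Σ(bᵢcᵢ/nᵢ), where nᵢ is the stratum total.
Stratum 1 (Non-smokers): n = 577; a·d/n = 145·218/577 = 54.7834; b·c/n = 120·94/577 = 19.5494
Stratum 2 (Smokers): n = 666; a·d/n = 148·281/666 = 62.4444; b·c/n = 130·107/666 = 20.8859
OR_MH = (54.7834 + 62.4444) / (19.5494 + 20.8859) = 117.2278 / 40.4353 = 2.89915

2.90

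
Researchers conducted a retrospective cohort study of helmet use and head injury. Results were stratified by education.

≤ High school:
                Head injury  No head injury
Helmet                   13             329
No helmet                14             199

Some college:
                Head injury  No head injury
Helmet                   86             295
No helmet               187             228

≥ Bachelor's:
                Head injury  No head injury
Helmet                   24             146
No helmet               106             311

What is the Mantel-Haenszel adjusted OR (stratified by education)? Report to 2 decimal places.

0.40

OR_MH = Σ(aᵢdᵢ/nᵢ) / Σ(bᵢcᵢ/nᵢ), where nᵢ is the stratum total.
Stratum 1 (≤ High school): n = 555; a·d/n = 13·199/555 = 4.6613; b·c/n = 329·14/555 = 8.2991
Stratum 2 (Some college): n = 796; a·d/n = 86·228/796 = 24.6332; b·c/n = 295·187/796 = 69.3028
Stratum 3 (≥ Bachelor's): n = 587; a·d/n = 24·311/587 = 12.7155; b·c/n = 146·106/587 = 26.3646
OR_MH = (4.6613 + 24.6332 + 12.7155) / (8.2991 + 69.3028 + 26.3646) = 42.0099 / 103.9664 = 0.40407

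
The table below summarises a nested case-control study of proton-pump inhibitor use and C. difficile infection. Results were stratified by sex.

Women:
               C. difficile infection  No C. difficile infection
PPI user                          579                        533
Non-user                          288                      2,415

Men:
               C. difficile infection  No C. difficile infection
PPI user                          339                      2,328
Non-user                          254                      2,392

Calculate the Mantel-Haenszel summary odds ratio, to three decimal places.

3.426

OR_MH = Σ(aᵢdᵢ/nᵢ) / Σ(bᵢcᵢ/nᵢ), where nᵢ is the stratum total.
Stratum 1 (Women): n = 3815; a·d/n = 579·2415/3815 = 366.5229; b·c/n = 533·288/3815 = 40.2370
Stratum 2 (Men): n = 5313; a·d/n = 339·2392/5313 = 152.6234; b·c/n = 2328·254/5313 = 111.2953
OR_MH = (366.5229 + 152.6234) / (40.2370 + 111.2953) = 519.1463 / 151.5323 = 3.42598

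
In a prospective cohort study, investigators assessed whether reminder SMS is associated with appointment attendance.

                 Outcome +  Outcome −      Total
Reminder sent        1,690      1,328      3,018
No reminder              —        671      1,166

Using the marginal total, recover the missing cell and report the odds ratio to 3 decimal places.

1.725

The missing cell is in the unexposed row: 1166 − 671 = 495.
So a = 1690, b = 1328, c = 495, d = 671.
OR = (a·d)/(b·c) = (1690 × 671) / (1328 × 495) = 1133990 / 657360 = 1.72507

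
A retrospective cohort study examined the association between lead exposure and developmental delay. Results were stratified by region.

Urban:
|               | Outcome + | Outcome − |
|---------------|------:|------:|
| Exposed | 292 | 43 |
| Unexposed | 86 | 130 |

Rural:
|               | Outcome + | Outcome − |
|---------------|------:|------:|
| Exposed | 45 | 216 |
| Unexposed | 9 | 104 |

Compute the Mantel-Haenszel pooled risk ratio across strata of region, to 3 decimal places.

2.187

RR_MH = Σ(aᵢ·n₀ᵢ/nᵢ) / Σ(cᵢ·n₁ᵢ/nᵢ), with n₁ᵢ = aᵢ+bᵢ (exposed), n₀ᵢ = cᵢ+dᵢ (unexposed), nᵢ = n₁ᵢ+n₀ᵢ.
Stratum 1 (Urban): n₁ = 335, n₀ = 216, n = 551; a·n₀/n = 292·216/551 = 114.4682; c·n₁/n = 86·335/551 = 52.2868
Stratum 2 (Rural): n₁ = 261, n₀ = 113, n = 374; a·n₀/n = 45·113/374 = 13.5963; c·n₁/n = 9·261/374 = 6.2807
RR_MH = (114.4682 + 13.5963) / (52.2868 + 6.2807) = 128.0645 / 58.5675 = 2.18661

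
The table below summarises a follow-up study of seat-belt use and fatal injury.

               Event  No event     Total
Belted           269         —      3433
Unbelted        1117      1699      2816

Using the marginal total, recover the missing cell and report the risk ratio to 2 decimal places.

The missing cell is in the exposed row: 3433 − 269 = 3164.
So a = 269, b = 3164, c = 1117, d = 1699.
RR = [a/(a+b)] / [c/(c+d)] = (269/3433) / (1117/2816) = 0.07836/0.39666 = 0.19754

0.20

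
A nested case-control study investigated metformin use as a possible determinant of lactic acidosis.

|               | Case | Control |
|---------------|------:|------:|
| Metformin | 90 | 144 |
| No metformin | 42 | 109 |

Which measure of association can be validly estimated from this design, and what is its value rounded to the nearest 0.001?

Cells: a = 90, b = 144, c = 42, d = 109.
This is a nested case-control study: participants were sampled on outcome status, so risks in the source population cannot be estimated directly — relative risk is not valid here. The odds ratio is the appropriate measure.
OR = (a·d)/(b·c) = (90 × 109) / (144 × 42) = 9810 / 6048 = 1.62202

1.622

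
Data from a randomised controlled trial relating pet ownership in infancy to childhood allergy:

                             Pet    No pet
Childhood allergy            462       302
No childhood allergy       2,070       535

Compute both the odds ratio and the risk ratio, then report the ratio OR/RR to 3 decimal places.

Reading the table with exposure as columns: a = 462 (Pet, case), b = 2070 (Pet, non-case), c = 302 (No pet, case), d = 535.
OR = (462·535)/(2070·302) = 247170/625140 = 0.39538
Risk in exposed = 462/2532 = 0.18246; risk in unexposed = 302/837 = 0.36081; RR = 0.50570
OR/RR = 0.39538 / 0.50570 = 0.78185
The outcome is not rare, so the OR lies further from 1 than the RR.

0.782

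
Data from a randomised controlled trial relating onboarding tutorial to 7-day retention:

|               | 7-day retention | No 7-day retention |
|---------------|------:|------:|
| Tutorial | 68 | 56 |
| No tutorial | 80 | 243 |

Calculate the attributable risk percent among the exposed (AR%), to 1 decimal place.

Cells: a = 68, b = 56, c = 80, d = 243.
Risk in exposed = 68/124 = 0.54839; risk in unexposed = 80/323 = 0.24768.
RR = 0.54839/0.24768 = 2.21411
AR% = (RR − 1)/RR × 100 = (2.21411 − 1)/2.21411 × 100 = 54.8352%

54.8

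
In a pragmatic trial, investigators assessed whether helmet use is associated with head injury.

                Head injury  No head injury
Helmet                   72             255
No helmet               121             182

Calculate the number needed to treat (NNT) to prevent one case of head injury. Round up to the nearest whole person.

Risk in treated group = 72/327 = 0.22018; risk in control = 121/303 = 0.39934.
Absolute risk reduction = 0.39934 − 0.22018 = 0.17916
NNT = 1 / ARR = 1 / 0.17916 = 5.582 → round up → 6

6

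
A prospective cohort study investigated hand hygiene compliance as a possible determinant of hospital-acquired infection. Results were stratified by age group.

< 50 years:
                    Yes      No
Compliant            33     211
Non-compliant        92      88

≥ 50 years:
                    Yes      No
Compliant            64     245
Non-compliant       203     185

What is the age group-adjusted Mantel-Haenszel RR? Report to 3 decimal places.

0.347

RR_MH = Σ(aᵢ·n₀ᵢ/nᵢ) / Σ(cᵢ·n₁ᵢ/nᵢ), with n₁ᵢ = aᵢ+bᵢ (exposed), n₀ᵢ = cᵢ+dᵢ (unexposed), nᵢ = n₁ᵢ+n₀ᵢ.
Stratum 1 (< 50 years): n₁ = 244, n₀ = 180, n = 424; a·n₀/n = 33·180/424 = 14.0094; c·n₁/n = 92·244/424 = 52.9434
Stratum 2 (≥ 50 years): n₁ = 309, n₀ = 388, n = 697; a·n₀/n = 64·388/697 = 35.6270; c·n₁/n = 203·309/697 = 89.9957
RR_MH = (14.0094 + 35.6270) / (52.9434 + 89.9957) = 49.6364 / 142.9391 = 0.34726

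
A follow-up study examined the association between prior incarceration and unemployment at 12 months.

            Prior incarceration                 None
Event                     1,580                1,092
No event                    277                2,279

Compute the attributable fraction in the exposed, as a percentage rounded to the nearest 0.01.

61.93

Reading the table with exposure as columns: a = 1580 (Prior incarceration, case), b = 277 (Prior incarceration, non-case), c = 1092 (None, case), d = 2279.
Risk in exposed = 1580/1857 = 0.85083; risk in unexposed = 1092/3371 = 0.32394.
RR = 0.85083/0.32394 = 2.62652
AR% = (RR − 1)/RR × 100 = (2.62652 − 1)/2.62652 × 100 = 61.9269%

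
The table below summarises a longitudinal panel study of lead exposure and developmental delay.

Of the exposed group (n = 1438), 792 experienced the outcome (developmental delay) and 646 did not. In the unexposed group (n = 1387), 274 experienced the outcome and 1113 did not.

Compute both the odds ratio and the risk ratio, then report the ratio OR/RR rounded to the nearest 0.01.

From the description: a = 792, b = 646, c = 274, d = 1113.
OR = (792·1113)/(646·274) = 881496/177004 = 4.98009
Risk in exposed = 792/1438 = 0.55076; risk in unexposed = 274/1387 = 0.19755; RR = 2.78800
OR/RR = 4.98009 / 2.78800 = 1.78626
The outcome is not rare, so the OR lies further from 1 than the RR.

1.79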